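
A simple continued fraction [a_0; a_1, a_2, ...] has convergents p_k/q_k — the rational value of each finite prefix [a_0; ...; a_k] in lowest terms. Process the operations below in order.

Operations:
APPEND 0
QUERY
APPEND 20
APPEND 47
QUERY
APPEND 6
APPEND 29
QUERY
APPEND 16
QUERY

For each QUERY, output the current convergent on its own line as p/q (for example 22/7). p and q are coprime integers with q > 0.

APPEND 0: p_0 = 0·1 + 0 = 0, q_0 = 0·0 + 1 = 1 → 0/1
APPEND 20: p_1 = 20·0 + 1 = 1, q_1 = 20·1 + 0 = 20 → 1/20
APPEND 47: p_2 = 47·1 + 0 = 47, q_2 = 47·20 + 1 = 941 → 47/941
APPEND 6: p_3 = 6·47 + 1 = 283, q_3 = 6·941 + 20 = 5666 → 283/5666
APPEND 29: p_4 = 29·283 + 47 = 8254, q_4 = 29·5666 + 941 = 165255 → 8254/165255
APPEND 16: p_5 = 16·8254 + 283 = 132347, q_5 = 16·165255 + 5666 = 2649746 → 132347/2649746

0/1
47/941
8254/165255
132347/2649746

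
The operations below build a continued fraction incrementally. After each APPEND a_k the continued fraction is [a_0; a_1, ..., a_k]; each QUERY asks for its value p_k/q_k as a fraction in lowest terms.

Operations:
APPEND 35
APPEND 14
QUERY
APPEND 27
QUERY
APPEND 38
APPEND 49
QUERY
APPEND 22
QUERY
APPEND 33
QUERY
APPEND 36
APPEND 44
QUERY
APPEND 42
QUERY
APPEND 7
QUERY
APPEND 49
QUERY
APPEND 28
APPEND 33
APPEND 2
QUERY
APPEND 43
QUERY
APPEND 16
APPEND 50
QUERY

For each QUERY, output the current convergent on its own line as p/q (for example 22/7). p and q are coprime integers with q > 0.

APPEND 35: p_0 = 35·1 + 0 = 35, q_0 = 35·0 + 1 = 1 → 35/1
APPEND 14: p_1 = 14·35 + 1 = 491, q_1 = 14·1 + 0 = 14 → 491/14
APPEND 27: p_2 = 27·491 + 35 = 13292, q_2 = 27·14 + 1 = 379 → 13292/379
APPEND 38: p_3 = 38·13292 + 491 = 505587, q_3 = 38·379 + 14 = 14416 → 505587/14416
APPEND 49: p_4 = 49·505587 + 13292 = 24787055, q_4 = 49·14416 + 379 = 706763 → 24787055/706763
APPEND 22: p_5 = 22·24787055 + 505587 = 545820797, q_5 = 22·706763 + 14416 = 15563202 → 545820797/15563202
APPEND 33: p_6 = 33·545820797 + 24787055 = 18036873356, q_6 = 33·15563202 + 706763 = 514292429 → 18036873356/514292429
APPEND 36: p_7 = 36·18036873356 + 545820797 = 649873261613, q_7 = 36·514292429 + 15563202 = 18530090646 → 649873261613/18530090646
APPEND 44: p_8 = 44·649873261613 + 18036873356 = 28612460384328, q_8 = 44·18530090646 + 514292429 = 815838280853 → 28612460384328/815838280853
APPEND 42: p_9 = 42·28612460384328 + 649873261613 = 1202373209403389, q_9 = 42·815838280853 + 18530090646 = 34283737886472 → 1202373209403389/34283737886472
APPEND 7: p_10 = 7·1202373209403389 + 28612460384328 = 8445224926208051, q_10 = 7·34283737886472 + 815838280853 = 240802003486157 → 8445224926208051/240802003486157
APPEND 49: p_11 = 49·8445224926208051 + 1202373209403389 = 415018394593597888, q_11 = 49·240802003486157 + 34283737886472 = 11833581908708165 → 415018394593597888/11833581908708165
APPEND 28: p_12 = 28·415018394593597888 + 8445224926208051 = 11628960273546948915, q_12 = 28·11833581908708165 + 240802003486157 = 331581095447314777 → 11628960273546948915/331581095447314777
APPEND 33: p_13 = 33·11628960273546948915 + 415018394593597888 = 384170707421642912083, q_13 = 33·331581095447314777 + 11833581908708165 = 10954009731670095806 → 384170707421642912083/10954009731670095806
APPEND 2: p_14 = 2·384170707421642912083 + 11628960273546948915 = 779970375116832773081, q_14 = 2·10954009731670095806 + 331581095447314777 = 22239600558787506389 → 779970375116832773081/22239600558787506389
APPEND 43: p_15 = 43·779970375116832773081 + 384170707421642912083 = 33922896837445452154566, q_15 = 43·22239600558787506389 + 10954009731670095806 = 967256833759532870533 → 33922896837445452154566/967256833759532870533
APPEND 16: p_16 = 16·33922896837445452154566 + 779970375116832773081 = 543546319774244067246137, q_16 = 16·967256833759532870533 + 22239600558787506389 = 15498348940711313434917 → 543546319774244067246137/15498348940711313434917
APPEND 50: p_17 = 50·543546319774244067246137 + 33922896837445452154566 = 27211238885549648814461416, q_17 = 50·15498348940711313434917 + 967256833759532870533 = 775884703869325204616383 → 27211238885549648814461416/775884703869325204616383

491/14
13292/379
24787055/706763
545820797/15563202
18036873356/514292429
28612460384328/815838280853
1202373209403389/34283737886472
8445224926208051/240802003486157
415018394593597888/11833581908708165
779970375116832773081/22239600558787506389
33922896837445452154566/967256833759532870533
27211238885549648814461416/775884703869325204616383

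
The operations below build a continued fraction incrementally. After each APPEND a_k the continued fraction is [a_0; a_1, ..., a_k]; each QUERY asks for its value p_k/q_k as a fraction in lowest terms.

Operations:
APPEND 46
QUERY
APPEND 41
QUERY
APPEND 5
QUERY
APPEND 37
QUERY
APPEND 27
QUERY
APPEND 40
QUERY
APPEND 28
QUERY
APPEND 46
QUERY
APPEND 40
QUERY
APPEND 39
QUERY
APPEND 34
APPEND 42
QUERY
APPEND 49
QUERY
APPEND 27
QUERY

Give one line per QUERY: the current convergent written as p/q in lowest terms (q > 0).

46/1
1887/41
9481/206
352684/7663
9531949/207107
381630644/8291943
10695189981/232381511
492360369770/10697841449
19705109980781/428146039471
768991649620229/16708393380818
1099716681926500043/23894276274846704
53912282835595570674/1171388050988475779
1456731353243006908241/31651371652963692737

APPEND 46: p_0 = 46·1 + 0 = 46, q_0 = 46·0 + 1 = 1 → 46/1
APPEND 41: p_1 = 41·46 + 1 = 1887, q_1 = 41·1 + 0 = 41 → 1887/41
APPEND 5: p_2 = 5·1887 + 46 = 9481, q_2 = 5·41 + 1 = 206 → 9481/206
APPEND 37: p_3 = 37·9481 + 1887 = 352684, q_3 = 37·206 + 41 = 7663 → 352684/7663
APPEND 27: p_4 = 27·352684 + 9481 = 9531949, q_4 = 27·7663 + 206 = 207107 → 9531949/207107
APPEND 40: p_5 = 40·9531949 + 352684 = 381630644, q_5 = 40·207107 + 7663 = 8291943 → 381630644/8291943
APPEND 28: p_6 = 28·381630644 + 9531949 = 10695189981, q_6 = 28·8291943 + 207107 = 232381511 → 10695189981/232381511
APPEND 46: p_7 = 46·10695189981 + 381630644 = 492360369770, q_7 = 46·232381511 + 8291943 = 10697841449 → 492360369770/10697841449
APPEND 40: p_8 = 40·492360369770 + 10695189981 = 19705109980781, q_8 = 40·10697841449 + 232381511 = 428146039471 → 19705109980781/428146039471
APPEND 39: p_9 = 39·19705109980781 + 492360369770 = 768991649620229, q_9 = 39·428146039471 + 10697841449 = 16708393380818 → 768991649620229/16708393380818
APPEND 34: p_10 = 34·768991649620229 + 19705109980781 = 26165421197068567, q_10 = 34·16708393380818 + 428146039471 = 568513520987283 → 26165421197068567/568513520987283
APPEND 42: p_11 = 42·26165421197068567 + 768991649620229 = 1099716681926500043, q_11 = 42·568513520987283 + 16708393380818 = 23894276274846704 → 1099716681926500043/23894276274846704
APPEND 49: p_12 = 49·1099716681926500043 + 26165421197068567 = 53912282835595570674, q_12 = 49·23894276274846704 + 568513520987283 = 1171388050988475779 → 53912282835595570674/1171388050988475779
APPEND 27: p_13 = 27·53912282835595570674 + 1099716681926500043 = 1456731353243006908241, q_13 = 27·1171388050988475779 + 23894276274846704 = 31651371652963692737 → 1456731353243006908241/31651371652963692737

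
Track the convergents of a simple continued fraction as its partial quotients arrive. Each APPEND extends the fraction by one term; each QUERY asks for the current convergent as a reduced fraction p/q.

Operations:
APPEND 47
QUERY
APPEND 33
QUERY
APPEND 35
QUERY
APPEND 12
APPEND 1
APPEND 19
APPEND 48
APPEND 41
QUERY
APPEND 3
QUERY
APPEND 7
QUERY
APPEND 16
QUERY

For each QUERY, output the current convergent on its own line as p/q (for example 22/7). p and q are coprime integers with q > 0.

APPEND 47: p_0 = 47·1 + 0 = 47, q_0 = 47·0 + 1 = 1 → 47/1
APPEND 33: p_1 = 33·47 + 1 = 1552, q_1 = 33·1 + 0 = 33 → 1552/33
APPEND 35: p_2 = 35·1552 + 47 = 54367, q_2 = 35·33 + 1 = 1156 → 54367/1156
APPEND 12: p_3 = 12·54367 + 1552 = 653956, q_3 = 12·1156 + 33 = 13905 → 653956/13905
APPEND 1: p_4 = 1·653956 + 54367 = 708323, q_4 = 1·13905 + 1156 = 15061 → 708323/15061
APPEND 19: p_5 = 19·708323 + 653956 = 14112093, q_5 = 19·15061 + 13905 = 300064 → 14112093/300064
APPEND 48: p_6 = 48·14112093 + 708323 = 678088787, q_6 = 48·300064 + 15061 = 14418133 → 678088787/14418133
APPEND 41: p_7 = 41·678088787 + 14112093 = 27815752360, q_7 = 41·14418133 + 300064 = 591443517 → 27815752360/591443517
APPEND 3: p_8 = 3·27815752360 + 678088787 = 84125345867, q_8 = 3·591443517 + 14418133 = 1788748684 → 84125345867/1788748684
APPEND 7: p_9 = 7·84125345867 + 27815752360 = 616693173429, q_9 = 7·1788748684 + 591443517 = 13112684305 → 616693173429/13112684305
APPEND 16: p_10 = 16·616693173429 + 84125345867 = 9951216120731, q_10 = 16·13112684305 + 1788748684 = 211591697564 → 9951216120731/211591697564

47/1
1552/33
54367/1156
27815752360/591443517
84125345867/1788748684
616693173429/13112684305
9951216120731/211591697564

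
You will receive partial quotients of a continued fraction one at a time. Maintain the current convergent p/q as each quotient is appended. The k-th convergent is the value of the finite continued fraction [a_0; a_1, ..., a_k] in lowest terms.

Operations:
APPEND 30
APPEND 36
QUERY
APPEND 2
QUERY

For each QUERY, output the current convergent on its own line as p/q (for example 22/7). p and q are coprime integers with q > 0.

1081/36
2192/73

APPEND 30: p_0 = 30·1 + 0 = 30, q_0 = 30·0 + 1 = 1 → 30/1
APPEND 36: p_1 = 36·30 + 1 = 1081, q_1 = 36·1 + 0 = 36 → 1081/36
APPEND 2: p_2 = 2·1081 + 30 = 2192, q_2 = 2·36 + 1 = 73 → 2192/73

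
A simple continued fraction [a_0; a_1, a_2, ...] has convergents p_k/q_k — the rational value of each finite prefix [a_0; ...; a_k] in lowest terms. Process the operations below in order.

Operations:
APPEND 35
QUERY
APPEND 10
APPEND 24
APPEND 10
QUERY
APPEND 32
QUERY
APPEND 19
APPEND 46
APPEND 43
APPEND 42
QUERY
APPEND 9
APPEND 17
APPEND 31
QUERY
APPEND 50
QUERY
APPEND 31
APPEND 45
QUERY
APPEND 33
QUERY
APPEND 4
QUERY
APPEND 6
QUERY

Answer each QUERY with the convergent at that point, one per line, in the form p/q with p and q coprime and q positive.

35/1
84941/2420
2726571/77681
4320289409357/123086617443
20718226413270995/590269809958701
1036578392953919099/29532495630237920
1447995756752268256979/41253926041260277865
47816014621232837243371/1362295656995936503766
192712054241683617230463/5490436554025006292929
1204088340071334540626149/34304914981145974261340

APPEND 35: p_0 = 35·1 + 0 = 35, q_0 = 35·0 + 1 = 1 → 35/1
APPEND 10: p_1 = 10·35 + 1 = 351, q_1 = 10·1 + 0 = 10 → 351/10
APPEND 24: p_2 = 24·351 + 35 = 8459, q_2 = 24·10 + 1 = 241 → 8459/241
APPEND 10: p_3 = 10·8459 + 351 = 84941, q_3 = 10·241 + 10 = 2420 → 84941/2420
APPEND 32: p_4 = 32·84941 + 8459 = 2726571, q_4 = 32·2420 + 241 = 77681 → 2726571/77681
APPEND 19: p_5 = 19·2726571 + 84941 = 51889790, q_5 = 19·77681 + 2420 = 1478359 → 51889790/1478359
APPEND 46: p_6 = 46·51889790 + 2726571 = 2389656911, q_6 = 46·1478359 + 77681 = 68082195 → 2389656911/68082195
APPEND 43: p_7 = 43·2389656911 + 51889790 = 102807136963, q_7 = 43·68082195 + 1478359 = 2929012744 → 102807136963/2929012744
APPEND 42: p_8 = 42·102807136963 + 2389656911 = 4320289409357, q_8 = 42·2929012744 + 68082195 = 123086617443 → 4320289409357/123086617443
APPEND 9: p_9 = 9·4320289409357 + 102807136963 = 38985411821176, q_9 = 9·123086617443 + 2929012744 = 1110708569731 → 38985411821176/1110708569731
APPEND 17: p_10 = 17·38985411821176 + 4320289409357 = 667072290369349, q_10 = 17·1110708569731 + 123086617443 = 19005132302870 → 667072290369349/19005132302870
APPEND 31: p_11 = 31·667072290369349 + 38985411821176 = 20718226413270995, q_11 = 31·19005132302870 + 1110708569731 = 590269809958701 → 20718226413270995/590269809958701
APPEND 50: p_12 = 50·20718226413270995 + 667072290369349 = 1036578392953919099, q_12 = 50·590269809958701 + 19005132302870 = 29532495630237920 → 1036578392953919099/29532495630237920
APPEND 31: p_13 = 31·1036578392953919099 + 20718226413270995 = 32154648407984763064, q_13 = 31·29532495630237920 + 590269809958701 = 916097634347334221 → 32154648407984763064/916097634347334221
APPEND 45: p_14 = 45·32154648407984763064 + 1036578392953919099 = 1447995756752268256979, q_14 = 45·916097634347334221 + 29532495630237920 = 41253926041260277865 → 1447995756752268256979/41253926041260277865
APPEND 33: p_15 = 33·1447995756752268256979 + 32154648407984763064 = 47816014621232837243371, q_15 = 33·41253926041260277865 + 916097634347334221 = 1362295656995936503766 → 47816014621232837243371/1362295656995936503766
APPEND 4: p_16 = 4·47816014621232837243371 + 1447995756752268256979 = 192712054241683617230463, q_16 = 4·1362295656995936503766 + 41253926041260277865 = 5490436554025006292929 → 192712054241683617230463/5490436554025006292929
APPEND 6: p_17 = 6·192712054241683617230463 + 47816014621232837243371 = 1204088340071334540626149, q_17 = 6·5490436554025006292929 + 1362295656995936503766 = 34304914981145974261340 → 1204088340071334540626149/34304914981145974261340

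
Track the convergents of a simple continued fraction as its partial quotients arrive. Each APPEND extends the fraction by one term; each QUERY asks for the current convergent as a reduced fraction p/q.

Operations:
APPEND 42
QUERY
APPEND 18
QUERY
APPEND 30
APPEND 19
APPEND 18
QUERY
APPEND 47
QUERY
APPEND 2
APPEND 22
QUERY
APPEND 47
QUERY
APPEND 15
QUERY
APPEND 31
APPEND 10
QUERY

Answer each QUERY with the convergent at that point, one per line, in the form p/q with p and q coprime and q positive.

APPEND 42: p_0 = 42·1 + 0 = 42, q_0 = 42·0 + 1 = 1 → 42/1
APPEND 18: p_1 = 18·42 + 1 = 757, q_1 = 18·1 + 0 = 18 → 757/18
APPEND 30: p_2 = 30·757 + 42 = 22752, q_2 = 30·18 + 1 = 541 → 22752/541
APPEND 19: p_3 = 19·22752 + 757 = 433045, q_3 = 19·541 + 18 = 10297 → 433045/10297
APPEND 18: p_4 = 18·433045 + 22752 = 7817562, q_4 = 18·10297 + 541 = 185887 → 7817562/185887
APPEND 47: p_5 = 47·7817562 + 433045 = 367858459, q_5 = 47·185887 + 10297 = 8746986 → 367858459/8746986
APPEND 2: p_6 = 2·367858459 + 7817562 = 743534480, q_6 = 2·8746986 + 185887 = 17679859 → 743534480/17679859
APPEND 22: p_7 = 22·743534480 + 367858459 = 16725617019, q_7 = 22·17679859 + 8746986 = 397703884 → 16725617019/397703884
APPEND 47: p_8 = 47·16725617019 + 743534480 = 786847534373, q_8 = 47·397703884 + 17679859 = 18709762407 → 786847534373/18709762407
APPEND 15: p_9 = 15·786847534373 + 16725617019 = 11819438632614, q_9 = 15·18709762407 + 397703884 = 281044139989 → 11819438632614/281044139989
APPEND 31: p_10 = 31·11819438632614 + 786847534373 = 367189445145407, q_10 = 31·281044139989 + 18709762407 = 8731078102066 → 367189445145407/8731078102066
APPEND 10: p_11 = 10·367189445145407 + 11819438632614 = 3683713890086684, q_11 = 10·8731078102066 + 281044139989 = 87591825160649 → 3683713890086684/87591825160649

42/1
757/18
7817562/185887
367858459/8746986
16725617019/397703884
786847534373/18709762407
11819438632614/281044139989
3683713890086684/87591825160649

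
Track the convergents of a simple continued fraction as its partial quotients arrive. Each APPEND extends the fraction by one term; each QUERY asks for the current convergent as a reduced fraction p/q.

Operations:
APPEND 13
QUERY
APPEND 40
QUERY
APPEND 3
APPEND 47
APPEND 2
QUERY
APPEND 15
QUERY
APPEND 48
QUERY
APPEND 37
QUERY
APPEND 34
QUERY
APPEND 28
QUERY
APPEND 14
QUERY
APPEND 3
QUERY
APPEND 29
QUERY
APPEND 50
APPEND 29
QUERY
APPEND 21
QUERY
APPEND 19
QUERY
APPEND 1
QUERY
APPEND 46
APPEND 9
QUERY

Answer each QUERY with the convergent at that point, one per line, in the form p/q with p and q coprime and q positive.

APPEND 13: p_0 = 13·1 + 0 = 13, q_0 = 13·0 + 1 = 1 → 13/1
APPEND 40: p_1 = 40·13 + 1 = 521, q_1 = 40·1 + 0 = 40 → 521/40
APPEND 3: p_2 = 3·521 + 13 = 1576, q_2 = 3·40 + 1 = 121 → 1576/121
APPEND 47: p_3 = 47·1576 + 521 = 74593, q_3 = 47·121 + 40 = 5727 → 74593/5727
APPEND 2: p_4 = 2·74593 + 1576 = 150762, q_4 = 2·5727 + 121 = 11575 → 150762/11575
APPEND 15: p_5 = 15·150762 + 74593 = 2336023, q_5 = 15·11575 + 5727 = 179352 → 2336023/179352
APPEND 48: p_6 = 48·2336023 + 150762 = 112279866, q_6 = 48·179352 + 11575 = 8620471 → 112279866/8620471
APPEND 37: p_7 = 37·112279866 + 2336023 = 4156691065, q_7 = 37·8620471 + 179352 = 319136779 → 4156691065/319136779
APPEND 34: p_8 = 34·4156691065 + 112279866 = 141439776076, q_8 = 34·319136779 + 8620471 = 10859270957 → 141439776076/10859270957
APPEND 28: p_9 = 28·141439776076 + 4156691065 = 3964470421193, q_9 = 28·10859270957 + 319136779 = 304378723575 → 3964470421193/304378723575
APPEND 14: p_10 = 14·3964470421193 + 141439776076 = 55644025672778, q_10 = 14·304378723575 + 10859270957 = 4272161401007 → 55644025672778/4272161401007
APPEND 3: p_11 = 3·55644025672778 + 3964470421193 = 170896547439527, q_11 = 3·4272161401007 + 304378723575 = 13120862926596 → 170896547439527/13120862926596
APPEND 29: p_12 = 29·170896547439527 + 55644025672778 = 5011643901419061, q_12 = 29·13120862926596 + 4272161401007 = 384777186272291 → 5011643901419061/384777186272291
APPEND 50: p_13 = 50·5011643901419061 + 170896547439527 = 250753091618392577, q_13 = 50·384777186272291 + 13120862926596 = 19251980176541146 → 250753091618392577/19251980176541146
APPEND 29: p_14 = 29·250753091618392577 + 5011643901419061 = 7276851300834803794, q_14 = 29·19251980176541146 + 384777186272291 = 558692202305965525 → 7276851300834803794/558692202305965525
APPEND 21: p_15 = 21·7276851300834803794 + 250753091618392577 = 153064630409149272251, q_15 = 21·558692202305965525 + 19251980176541146 = 11751788228601817171 → 153064630409149272251/11751788228601817171
APPEND 19: p_16 = 19·153064630409149272251 + 7276851300834803794 = 2915504829074670976563, q_16 = 19·11751788228601817171 + 558692202305965525 = 223842668545740491774 → 2915504829074670976563/223842668545740491774
APPEND 1: p_17 = 1·2915504829074670976563 + 153064630409149272251 = 3068569459483820248814, q_17 = 1·223842668545740491774 + 11751788228601817171 = 235594456774342308945 → 3068569459483820248814/235594456774342308945
APPEND 46: p_18 = 46·3068569459483820248814 + 2915504829074670976563 = 144069699965330402422007, q_18 = 46·235594456774342308945 + 223842668545740491774 = 11061187680165486703244 → 144069699965330402422007/11061187680165486703244
APPEND 9: p_19 = 9·144069699965330402422007 + 3068569459483820248814 = 1299695869147457442046877, q_19 = 9·11061187680165486703244 + 235594456774342308945 = 99786283578263722638141 → 1299695869147457442046877/99786283578263722638141

13/1
521/40
150762/11575
2336023/179352
112279866/8620471
4156691065/319136779
141439776076/10859270957
3964470421193/304378723575
55644025672778/4272161401007
170896547439527/13120862926596
5011643901419061/384777186272291
7276851300834803794/558692202305965525
153064630409149272251/11751788228601817171
2915504829074670976563/223842668545740491774
3068569459483820248814/235594456774342308945
1299695869147457442046877/99786283578263722638141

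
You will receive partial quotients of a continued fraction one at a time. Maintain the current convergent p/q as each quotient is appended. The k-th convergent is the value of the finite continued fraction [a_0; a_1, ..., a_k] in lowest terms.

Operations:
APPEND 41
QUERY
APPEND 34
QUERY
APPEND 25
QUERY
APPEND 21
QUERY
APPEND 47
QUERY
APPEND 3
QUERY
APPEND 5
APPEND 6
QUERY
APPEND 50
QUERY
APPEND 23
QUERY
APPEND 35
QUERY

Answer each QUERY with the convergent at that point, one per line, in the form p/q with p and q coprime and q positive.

41/1
1395/34
34916/851
734631/17905
34562573/842386
104422350/2545063
3444468288/83951269
172780088723/4211131151
3977386508917/96939967742
139381307900818/3397110002121

APPEND 41: p_0 = 41·1 + 0 = 41, q_0 = 41·0 + 1 = 1 → 41/1
APPEND 34: p_1 = 34·41 + 1 = 1395, q_1 = 34·1 + 0 = 34 → 1395/34
APPEND 25: p_2 = 25·1395 + 41 = 34916, q_2 = 25·34 + 1 = 851 → 34916/851
APPEND 21: p_3 = 21·34916 + 1395 = 734631, q_3 = 21·851 + 34 = 17905 → 734631/17905
APPEND 47: p_4 = 47·734631 + 34916 = 34562573, q_4 = 47·17905 + 851 = 842386 → 34562573/842386
APPEND 3: p_5 = 3·34562573 + 734631 = 104422350, q_5 = 3·842386 + 17905 = 2545063 → 104422350/2545063
APPEND 5: p_6 = 5·104422350 + 34562573 = 556674323, q_6 = 5·2545063 + 842386 = 13567701 → 556674323/13567701
APPEND 6: p_7 = 6·556674323 + 104422350 = 3444468288, q_7 = 6·13567701 + 2545063 = 83951269 → 3444468288/83951269
APPEND 50: p_8 = 50·3444468288 + 556674323 = 172780088723, q_8 = 50·83951269 + 13567701 = 4211131151 → 172780088723/4211131151
APPEND 23: p_9 = 23·172780088723 + 3444468288 = 3977386508917, q_9 = 23·4211131151 + 83951269 = 96939967742 → 3977386508917/96939967742
APPEND 35: p_10 = 35·3977386508917 + 172780088723 = 139381307900818, q_10 = 35·96939967742 + 4211131151 = 3397110002121 → 139381307900818/3397110002121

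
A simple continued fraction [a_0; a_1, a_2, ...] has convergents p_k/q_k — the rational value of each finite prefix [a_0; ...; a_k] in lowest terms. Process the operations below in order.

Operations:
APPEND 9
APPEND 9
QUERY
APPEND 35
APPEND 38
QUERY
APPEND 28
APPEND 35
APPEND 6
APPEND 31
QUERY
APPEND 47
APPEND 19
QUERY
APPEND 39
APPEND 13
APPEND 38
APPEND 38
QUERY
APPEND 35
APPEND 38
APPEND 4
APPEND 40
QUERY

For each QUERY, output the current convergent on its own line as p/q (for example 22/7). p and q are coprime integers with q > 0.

APPEND 9: p_0 = 9·1 + 0 = 9, q_0 = 9·0 + 1 = 1 → 9/1
APPEND 9: p_1 = 9·9 + 1 = 82, q_1 = 9·1 + 0 = 9 → 82/9
APPEND 35: p_2 = 35·82 + 9 = 2879, q_2 = 35·9 + 1 = 316 → 2879/316
APPEND 38: p_3 = 38·2879 + 82 = 109484, q_3 = 38·316 + 9 = 12017 → 109484/12017
APPEND 28: p_4 = 28·109484 + 2879 = 3068431, q_4 = 28·12017 + 316 = 336792 → 3068431/336792
APPEND 35: p_5 = 35·3068431 + 109484 = 107504569, q_5 = 35·336792 + 12017 = 11799737 → 107504569/11799737
APPEND 6: p_6 = 6·107504569 + 3068431 = 648095845, q_6 = 6·11799737 + 336792 = 71135214 → 648095845/71135214
APPEND 31: p_7 = 31·648095845 + 107504569 = 20198475764, q_7 = 31·71135214 + 11799737 = 2216991371 → 20198475764/2216991371
APPEND 47: p_8 = 47·20198475764 + 648095845 = 949976456753, q_8 = 47·2216991371 + 71135214 = 104269729651 → 949976456753/104269729651
APPEND 19: p_9 = 19·949976456753 + 20198475764 = 18069751154071, q_9 = 19·104269729651 + 2216991371 = 1983341854740 → 18069751154071/1983341854740
APPEND 39: p_10 = 39·18069751154071 + 949976456753 = 705670271465522, q_10 = 39·1983341854740 + 104269729651 = 77454602064511 → 705670271465522/77454602064511
APPEND 13: p_11 = 13·705670271465522 + 18069751154071 = 9191783280205857, q_11 = 13·77454602064511 + 1983341854740 = 1008893168693383 → 9191783280205857/1008893168693383
APPEND 38: p_12 = 38·9191783280205857 + 705670271465522 = 349993434919288088, q_12 = 38·1008893168693383 + 77454602064511 = 38415395012413065 → 349993434919288088/38415395012413065
APPEND 38: p_13 = 38·349993434919288088 + 9191783280205857 = 13308942310213153201, q_13 = 38·38415395012413065 + 1008893168693383 = 1460793903640389853 → 13308942310213153201/1460793903640389853
APPEND 35: p_14 = 35·13308942310213153201 + 349993434919288088 = 466162974292379650123, q_14 = 35·1460793903640389853 + 38415395012413065 = 51166202022426057920 → 466162974292379650123/51166202022426057920
APPEND 38: p_15 = 38·466162974292379650123 + 13308942310213153201 = 17727501965420639857875, q_15 = 38·51166202022426057920 + 1460793903640389853 = 1945776470755830590813 → 17727501965420639857875/1945776470755830590813
APPEND 4: p_16 = 4·17727501965420639857875 + 466162974292379650123 = 71376170835974939081623, q_16 = 4·1945776470755830590813 + 51166202022426057920 = 7834272085045748421172 → 71376170835974939081623/7834272085045748421172
APPEND 40: p_17 = 40·71376170835974939081623 + 17727501965420639857875 = 2872774335404418203122795, q_17 = 40·7834272085045748421172 + 1945776470755830590813 = 315316659872585767437693 → 2872774335404418203122795/315316659872585767437693

82/9
109484/12017
20198475764/2216991371
18069751154071/1983341854740
13308942310213153201/1460793903640389853
2872774335404418203122795/315316659872585767437693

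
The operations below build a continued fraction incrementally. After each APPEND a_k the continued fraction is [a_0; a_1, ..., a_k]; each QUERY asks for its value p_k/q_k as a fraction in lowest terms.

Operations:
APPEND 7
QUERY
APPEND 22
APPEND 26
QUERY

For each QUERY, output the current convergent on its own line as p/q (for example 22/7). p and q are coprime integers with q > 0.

7/1
4037/573

APPEND 7: p_0 = 7·1 + 0 = 7, q_0 = 7·0 + 1 = 1 → 7/1
APPEND 22: p_1 = 22·7 + 1 = 155, q_1 = 22·1 + 0 = 22 → 155/22
APPEND 26: p_2 = 26·155 + 7 = 4037, q_2 = 26·22 + 1 = 573 → 4037/573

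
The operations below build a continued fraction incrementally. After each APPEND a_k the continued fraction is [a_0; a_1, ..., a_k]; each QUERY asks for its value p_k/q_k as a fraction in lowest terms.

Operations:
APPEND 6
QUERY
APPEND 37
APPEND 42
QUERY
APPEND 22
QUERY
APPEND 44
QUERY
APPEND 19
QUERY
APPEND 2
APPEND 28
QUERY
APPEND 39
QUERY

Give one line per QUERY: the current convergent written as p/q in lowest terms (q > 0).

APPEND 6: p_0 = 6·1 + 0 = 6, q_0 = 6·0 + 1 = 1 → 6/1
APPEND 37: p_1 = 37·6 + 1 = 223, q_1 = 37·1 + 0 = 37 → 223/37
APPEND 42: p_2 = 42·223 + 6 = 9372, q_2 = 42·37 + 1 = 1555 → 9372/1555
APPEND 22: p_3 = 22·9372 + 223 = 206407, q_3 = 22·1555 + 37 = 34247 → 206407/34247
APPEND 44: p_4 = 44·206407 + 9372 = 9091280, q_4 = 44·34247 + 1555 = 1508423 → 9091280/1508423
APPEND 19: p_5 = 19·9091280 + 206407 = 172940727, q_5 = 19·1508423 + 34247 = 28694284 → 172940727/28694284
APPEND 2: p_6 = 2·172940727 + 9091280 = 354972734, q_6 = 2·28694284 + 1508423 = 58896991 → 354972734/58896991
APPEND 28: p_7 = 28·354972734 + 172940727 = 10112177279, q_7 = 28·58896991 + 28694284 = 1677810032 → 10112177279/1677810032
APPEND 39: p_8 = 39·10112177279 + 354972734 = 394729886615, q_8 = 39·1677810032 + 58896991 = 65493488239 → 394729886615/65493488239

6/1
9372/1555
206407/34247
9091280/1508423
172940727/28694284
10112177279/1677810032
394729886615/65493488239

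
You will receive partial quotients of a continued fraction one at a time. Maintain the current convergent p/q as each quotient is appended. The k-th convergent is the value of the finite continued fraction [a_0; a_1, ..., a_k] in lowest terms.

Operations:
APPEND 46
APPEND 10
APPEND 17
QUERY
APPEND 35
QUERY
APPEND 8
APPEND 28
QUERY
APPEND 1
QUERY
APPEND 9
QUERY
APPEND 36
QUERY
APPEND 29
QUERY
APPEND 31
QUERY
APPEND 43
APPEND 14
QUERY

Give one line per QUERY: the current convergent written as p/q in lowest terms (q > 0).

APPEND 46: p_0 = 46·1 + 0 = 46, q_0 = 46·0 + 1 = 1 → 46/1
APPEND 10: p_1 = 10·46 + 1 = 461, q_1 = 10·1 + 0 = 10 → 461/10
APPEND 17: p_2 = 17·461 + 46 = 7883, q_2 = 17·10 + 1 = 171 → 7883/171
APPEND 35: p_3 = 35·7883 + 461 = 276366, q_3 = 35·171 + 10 = 5995 → 276366/5995
APPEND 8: p_4 = 8·276366 + 7883 = 2218811, q_4 = 8·5995 + 171 = 48131 → 2218811/48131
APPEND 28: p_5 = 28·2218811 + 276366 = 62403074, q_5 = 28·48131 + 5995 = 1353663 → 62403074/1353663
APPEND 1: p_6 = 1·62403074 + 2218811 = 64621885, q_6 = 1·1353663 + 48131 = 1401794 → 64621885/1401794
APPEND 9: p_7 = 9·64621885 + 62403074 = 644000039, q_7 = 9·1401794 + 1353663 = 13969809 → 644000039/13969809
APPEND 36: p_8 = 36·644000039 + 64621885 = 23248623289, q_8 = 36·13969809 + 1401794 = 504314918 → 23248623289/504314918
APPEND 29: p_9 = 29·23248623289 + 644000039 = 674854075420, q_9 = 29·504314918 + 13969809 = 14639102431 → 674854075420/14639102431
APPEND 31: p_10 = 31·674854075420 + 23248623289 = 20943724961309, q_10 = 31·14639102431 + 504314918 = 454316490279 → 20943724961309/454316490279
APPEND 43: p_11 = 43·20943724961309 + 674854075420 = 901255027411707, q_11 = 43·454316490279 + 14639102431 = 19550248184428 → 901255027411707/19550248184428
APPEND 14: p_12 = 14·901255027411707 + 20943724961309 = 12638514108725207, q_12 = 14·19550248184428 + 454316490279 = 274157791072271 → 12638514108725207/274157791072271

7883/171
276366/5995
62403074/1353663
64621885/1401794
644000039/13969809
23248623289/504314918
674854075420/14639102431
20943724961309/454316490279
12638514108725207/274157791072271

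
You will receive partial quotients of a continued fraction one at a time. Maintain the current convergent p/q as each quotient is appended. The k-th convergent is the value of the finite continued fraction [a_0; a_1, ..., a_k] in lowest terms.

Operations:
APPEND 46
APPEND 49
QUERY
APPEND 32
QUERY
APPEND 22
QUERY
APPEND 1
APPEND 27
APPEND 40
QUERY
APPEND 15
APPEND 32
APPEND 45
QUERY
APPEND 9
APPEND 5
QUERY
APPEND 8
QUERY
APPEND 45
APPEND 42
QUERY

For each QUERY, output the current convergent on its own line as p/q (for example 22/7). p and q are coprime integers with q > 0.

APPEND 46: p_0 = 46·1 + 0 = 46, q_0 = 46·0 + 1 = 1 → 46/1
APPEND 49: p_1 = 49·46 + 1 = 2255, q_1 = 49·1 + 0 = 49 → 2255/49
APPEND 32: p_2 = 32·2255 + 46 = 72206, q_2 = 32·49 + 1 = 1569 → 72206/1569
APPEND 22: p_3 = 22·72206 + 2255 = 1590787, q_3 = 22·1569 + 49 = 34567 → 1590787/34567
APPEND 1: p_4 = 1·1590787 + 72206 = 1662993, q_4 = 1·34567 + 1569 = 36136 → 1662993/36136
APPEND 27: p_5 = 27·1662993 + 1590787 = 46491598, q_5 = 27·36136 + 34567 = 1010239 → 46491598/1010239
APPEND 40: p_6 = 40·46491598 + 1662993 = 1861326913, q_6 = 40·1010239 + 36136 = 40445696 → 1861326913/40445696
APPEND 15: p_7 = 15·1861326913 + 46491598 = 27966395293, q_7 = 15·40445696 + 1010239 = 607695679 → 27966395293/607695679
APPEND 32: p_8 = 32·27966395293 + 1861326913 = 896785976289, q_8 = 32·607695679 + 40445696 = 19486707424 → 896785976289/19486707424
APPEND 45: p_9 = 45·896785976289 + 27966395293 = 40383335328298, q_9 = 45·19486707424 + 607695679 = 877509529759 → 40383335328298/877509529759
APPEND 9: p_10 = 9·40383335328298 + 896785976289 = 364346803930971, q_10 = 9·877509529759 + 19486707424 = 7917072475255 → 364346803930971/7917072475255
APPEND 5: p_11 = 5·364346803930971 + 40383335328298 = 1862117354983153, q_11 = 5·7917072475255 + 877509529759 = 40462871906034 → 1862117354983153/40462871906034
APPEND 8: p_12 = 8·1862117354983153 + 364346803930971 = 15261285643796195, q_12 = 8·40462871906034 + 7917072475255 = 331620047723527 → 15261285643796195/331620047723527
APPEND 45: p_13 = 45·15261285643796195 + 1862117354983153 = 688619971325811928, q_13 = 45·331620047723527 + 40462871906034 = 14963365019464749 → 688619971325811928/14963365019464749
APPEND 42: p_14 = 42·688619971325811928 + 15261285643796195 = 28937300081327897171, q_14 = 42·14963365019464749 + 331620047723527 = 628792950865242985 → 28937300081327897171/628792950865242985

2255/49
72206/1569
1590787/34567
1861326913/40445696
40383335328298/877509529759
1862117354983153/40462871906034
15261285643796195/331620047723527
28937300081327897171/628792950865242985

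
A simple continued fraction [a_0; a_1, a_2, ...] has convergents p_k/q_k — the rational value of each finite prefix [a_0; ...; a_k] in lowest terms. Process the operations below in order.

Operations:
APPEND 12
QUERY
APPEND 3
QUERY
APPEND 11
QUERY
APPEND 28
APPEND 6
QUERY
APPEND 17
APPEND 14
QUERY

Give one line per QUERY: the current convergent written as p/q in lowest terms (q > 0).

APPEND 12: p_0 = 12·1 + 0 = 12, q_0 = 12·0 + 1 = 1 → 12/1
APPEND 3: p_1 = 3·12 + 1 = 37, q_1 = 3·1 + 0 = 3 → 37/3
APPEND 11: p_2 = 11·37 + 12 = 419, q_2 = 11·3 + 1 = 34 → 419/34
APPEND 28: p_3 = 28·419 + 37 = 11769, q_3 = 28·34 + 3 = 955 → 11769/955
APPEND 6: p_4 = 6·11769 + 419 = 71033, q_4 = 6·955 + 34 = 5764 → 71033/5764
APPEND 17: p_5 = 17·71033 + 11769 = 1219330, q_5 = 17·5764 + 955 = 98943 → 1219330/98943
APPEND 14: p_6 = 14·1219330 + 71033 = 17141653, q_6 = 14·98943 + 5764 = 1390966 → 17141653/1390966

12/1
37/3
419/34
71033/5764
17141653/1390966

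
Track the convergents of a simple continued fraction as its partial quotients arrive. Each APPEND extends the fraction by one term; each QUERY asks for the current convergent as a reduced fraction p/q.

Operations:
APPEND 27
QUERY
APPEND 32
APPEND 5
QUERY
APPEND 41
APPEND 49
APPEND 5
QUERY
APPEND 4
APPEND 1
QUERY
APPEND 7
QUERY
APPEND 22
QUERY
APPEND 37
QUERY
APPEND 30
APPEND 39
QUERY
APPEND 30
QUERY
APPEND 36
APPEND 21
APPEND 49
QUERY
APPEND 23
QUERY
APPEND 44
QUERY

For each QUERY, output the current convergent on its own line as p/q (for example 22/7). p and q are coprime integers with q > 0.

APPEND 27: p_0 = 27·1 + 0 = 27, q_0 = 27·0 + 1 = 1 → 27/1
APPEND 32: p_1 = 32·27 + 1 = 865, q_1 = 32·1 + 0 = 32 → 865/32
APPEND 5: p_2 = 5·865 + 27 = 4352, q_2 = 5·32 + 1 = 161 → 4352/161
APPEND 41: p_3 = 41·4352 + 865 = 179297, q_3 = 41·161 + 32 = 6633 → 179297/6633
APPEND 49: p_4 = 49·179297 + 4352 = 8789905, q_4 = 49·6633 + 161 = 325178 → 8789905/325178
APPEND 5: p_5 = 5·8789905 + 179297 = 44128822, q_5 = 5·325178 + 6633 = 1632523 → 44128822/1632523
APPEND 4: p_6 = 4·44128822 + 8789905 = 185305193, q_6 = 4·1632523 + 325178 = 6855270 → 185305193/6855270
APPEND 1: p_7 = 1·185305193 + 44128822 = 229434015, q_7 = 1·6855270 + 1632523 = 8487793 → 229434015/8487793
APPEND 7: p_8 = 7·229434015 + 185305193 = 1791343298, q_8 = 7·8487793 + 6855270 = 66269821 → 1791343298/66269821
APPEND 22: p_9 = 22·1791343298 + 229434015 = 39638986571, q_9 = 22·66269821 + 8487793 = 1466423855 → 39638986571/1466423855
APPEND 37: p_10 = 37·39638986571 + 1791343298 = 1468433846425, q_10 = 37·1466423855 + 66269821 = 54323952456 → 1468433846425/54323952456
APPEND 30: p_11 = 30·1468433846425 + 39638986571 = 44092654379321, q_11 = 30·54323952456 + 1466423855 = 1631184997535 → 44092654379321/1631184997535
APPEND 39: p_12 = 39·44092654379321 + 1468433846425 = 1721081954639944, q_12 = 39·1631184997535 + 54323952456 = 63670538856321 → 1721081954639944/63670538856321
APPEND 30: p_13 = 30·1721081954639944 + 44092654379321 = 51676551293577641, q_13 = 30·63670538856321 + 1631184997535 = 1911747350687165 → 51676551293577641/1911747350687165
APPEND 36: p_14 = 36·51676551293577641 + 1721081954639944 = 1862076928523435020, q_14 = 36·1911747350687165 + 63670538856321 = 68886575163594261 → 1862076928523435020/68886575163594261
APPEND 21: p_15 = 21·1862076928523435020 + 51676551293577641 = 39155292050285713061, q_15 = 21·68886575163594261 + 1911747350687165 = 1448529825786166646 → 39155292050285713061/1448529825786166646
APPEND 49: p_16 = 49·39155292050285713061 + 1862076928523435020 = 1920471387392523375009, q_16 = 49·1448529825786166646 + 68886575163594261 = 71046848038685759915 → 1920471387392523375009/71046848038685759915
APPEND 23: p_17 = 23·1920471387392523375009 + 39155292050285713061 = 44209997202078323338268, q_17 = 23·71046848038685759915 + 1448529825786166646 = 1635526034715558644691 → 44209997202078323338268/1635526034715558644691
APPEND 44: p_18 = 44·44209997202078323338268 + 1920471387392523375009 = 1947160348278838750258801, q_18 = 44·1635526034715558644691 + 71046848038685759915 = 72034192375523266126319 → 1947160348278838750258801/72034192375523266126319

27/1
4352/161
44128822/1632523
229434015/8487793
1791343298/66269821
39638986571/1466423855
1468433846425/54323952456
1721081954639944/63670538856321
51676551293577641/1911747350687165
1920471387392523375009/71046848038685759915
44209997202078323338268/1635526034715558644691
1947160348278838750258801/72034192375523266126319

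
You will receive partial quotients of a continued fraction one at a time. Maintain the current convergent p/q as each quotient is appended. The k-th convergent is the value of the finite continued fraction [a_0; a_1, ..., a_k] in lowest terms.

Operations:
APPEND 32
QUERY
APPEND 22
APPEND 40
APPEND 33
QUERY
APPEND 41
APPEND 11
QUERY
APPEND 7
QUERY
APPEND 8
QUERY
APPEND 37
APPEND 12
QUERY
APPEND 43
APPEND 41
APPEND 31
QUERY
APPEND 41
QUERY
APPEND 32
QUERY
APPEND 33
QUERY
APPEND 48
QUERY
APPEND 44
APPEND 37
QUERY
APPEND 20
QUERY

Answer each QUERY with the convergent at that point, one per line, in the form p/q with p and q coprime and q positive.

32/1
932361/29095
421737724/13160631
2990419101/93318193
24345090532/759706175
10869450315952/339189066191
596001988594999624/18598673537596553
24455292296861844097/763145100854532985
783165355488174010728/24439241900882652073
25868912023406604198121/807258127829982051394
1242490942479005175520536/38772829377740021118985
2024974895043165475278283621/63190807607068203738728143
40554193371244409139892774125/1265522963892112465685849594

APPEND 32: p_0 = 32·1 + 0 = 32, q_0 = 32·0 + 1 = 1 → 32/1
APPEND 22: p_1 = 22·32 + 1 = 705, q_1 = 22·1 + 0 = 22 → 705/22
APPEND 40: p_2 = 40·705 + 32 = 28232, q_2 = 40·22 + 1 = 881 → 28232/881
APPEND 33: p_3 = 33·28232 + 705 = 932361, q_3 = 33·881 + 22 = 29095 → 932361/29095
APPEND 41: p_4 = 41·932361 + 28232 = 38255033, q_4 = 41·29095 + 881 = 1193776 → 38255033/1193776
APPEND 11: p_5 = 11·38255033 + 932361 = 421737724, q_5 = 11·1193776 + 29095 = 13160631 → 421737724/13160631
APPEND 7: p_6 = 7·421737724 + 38255033 = 2990419101, q_6 = 7·13160631 + 1193776 = 93318193 → 2990419101/93318193
APPEND 8: p_7 = 8·2990419101 + 421737724 = 24345090532, q_7 = 8·93318193 + 13160631 = 759706175 → 24345090532/759706175
APPEND 37: p_8 = 37·24345090532 + 2990419101 = 903758768785, q_8 = 37·759706175 + 93318193 = 28202446668 → 903758768785/28202446668
APPEND 12: p_9 = 12·903758768785 + 24345090532 = 10869450315952, q_9 = 12·28202446668 + 759706175 = 339189066191 → 10869450315952/339189066191
APPEND 43: p_10 = 43·10869450315952 + 903758768785 = 468290122354721, q_10 = 43·339189066191 + 28202446668 = 14613332292881 → 468290122354721/14613332292881
APPEND 41: p_11 = 41·468290122354721 + 10869450315952 = 19210764466859513, q_11 = 41·14613332292881 + 339189066191 = 599485813074312 → 19210764466859513/599485813074312
APPEND 31: p_12 = 31·19210764466859513 + 468290122354721 = 596001988594999624, q_12 = 31·599485813074312 + 14613332292881 = 18598673537596553 → 596001988594999624/18598673537596553
APPEND 41: p_13 = 41·596001988594999624 + 19210764466859513 = 24455292296861844097, q_13 = 41·18598673537596553 + 599485813074312 = 763145100854532985 → 24455292296861844097/763145100854532985
APPEND 32: p_14 = 32·24455292296861844097 + 596001988594999624 = 783165355488174010728, q_14 = 32·763145100854532985 + 18598673537596553 = 24439241900882652073 → 783165355488174010728/24439241900882652073
APPEND 33: p_15 = 33·783165355488174010728 + 24455292296861844097 = 25868912023406604198121, q_15 = 33·24439241900882652073 + 763145100854532985 = 807258127829982051394 → 25868912023406604198121/807258127829982051394
APPEND 48: p_16 = 48·25868912023406604198121 + 783165355488174010728 = 1242490942479005175520536, q_16 = 48·807258127829982051394 + 24439241900882652073 = 38772829377740021118985 → 1242490942479005175520536/38772829377740021118985
APPEND 44: p_17 = 44·1242490942479005175520536 + 25868912023406604198121 = 54695470381099634327101705, q_17 = 44·38772829377740021118985 + 807258127829982051394 = 1706811750748390911286734 → 54695470381099634327101705/1706811750748390911286734
APPEND 37: p_18 = 37·54695470381099634327101705 + 1242490942479005175520536 = 2024974895043165475278283621, q_18 = 37·1706811750748390911286734 + 38772829377740021118985 = 63190807607068203738728143 → 2024974895043165475278283621/63190807607068203738728143
APPEND 20: p_19 = 20·2024974895043165475278283621 + 54695470381099634327101705 = 40554193371244409139892774125, q_19 = 20·63190807607068203738728143 + 1706811750748390911286734 = 1265522963892112465685849594 → 40554193371244409139892774125/1265522963892112465685849594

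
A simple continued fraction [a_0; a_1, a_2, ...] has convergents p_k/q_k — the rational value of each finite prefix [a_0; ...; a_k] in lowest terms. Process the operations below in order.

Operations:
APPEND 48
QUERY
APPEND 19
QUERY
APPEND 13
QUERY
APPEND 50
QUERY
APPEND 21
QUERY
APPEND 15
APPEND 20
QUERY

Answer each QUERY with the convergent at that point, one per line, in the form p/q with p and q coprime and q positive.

APPEND 48: p_0 = 48·1 + 0 = 48, q_0 = 48·0 + 1 = 1 → 48/1
APPEND 19: p_1 = 19·48 + 1 = 913, q_1 = 19·1 + 0 = 19 → 913/19
APPEND 13: p_2 = 13·913 + 48 = 11917, q_2 = 13·19 + 1 = 248 → 11917/248
APPEND 50: p_3 = 50·11917 + 913 = 596763, q_3 = 50·248 + 19 = 12419 → 596763/12419
APPEND 21: p_4 = 21·596763 + 11917 = 12543940, q_4 = 21·12419 + 248 = 261047 → 12543940/261047
APPEND 15: p_5 = 15·12543940 + 596763 = 188755863, q_5 = 15·261047 + 12419 = 3928124 → 188755863/3928124
APPEND 20: p_6 = 20·188755863 + 12543940 = 3787661200, q_6 = 20·3928124 + 261047 = 78823527 → 3787661200/78823527

48/1
913/19
11917/248
596763/12419
12543940/261047
3787661200/78823527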